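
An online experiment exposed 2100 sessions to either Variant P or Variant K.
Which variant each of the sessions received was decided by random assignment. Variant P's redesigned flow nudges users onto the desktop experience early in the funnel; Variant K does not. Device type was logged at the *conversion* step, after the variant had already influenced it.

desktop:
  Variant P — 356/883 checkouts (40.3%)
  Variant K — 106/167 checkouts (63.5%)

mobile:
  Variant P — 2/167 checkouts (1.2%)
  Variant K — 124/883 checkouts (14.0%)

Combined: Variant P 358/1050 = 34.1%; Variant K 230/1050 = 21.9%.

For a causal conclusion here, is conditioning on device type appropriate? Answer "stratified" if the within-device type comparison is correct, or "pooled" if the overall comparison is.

The stratified and pooled comparisons disagree (Variant K wins within each device type; Variant P wins overall), so the answer turns on the causal role of device type.
Because the variant influences device type, device type is a post-treatment mediator, not a confounder. Stratifying on it would bias the estimate; the causal effect is the crude pooled difference.
Pooled: Variant P 34.1% vs Variant K 21.9%; Variant P is higher overall.

pooled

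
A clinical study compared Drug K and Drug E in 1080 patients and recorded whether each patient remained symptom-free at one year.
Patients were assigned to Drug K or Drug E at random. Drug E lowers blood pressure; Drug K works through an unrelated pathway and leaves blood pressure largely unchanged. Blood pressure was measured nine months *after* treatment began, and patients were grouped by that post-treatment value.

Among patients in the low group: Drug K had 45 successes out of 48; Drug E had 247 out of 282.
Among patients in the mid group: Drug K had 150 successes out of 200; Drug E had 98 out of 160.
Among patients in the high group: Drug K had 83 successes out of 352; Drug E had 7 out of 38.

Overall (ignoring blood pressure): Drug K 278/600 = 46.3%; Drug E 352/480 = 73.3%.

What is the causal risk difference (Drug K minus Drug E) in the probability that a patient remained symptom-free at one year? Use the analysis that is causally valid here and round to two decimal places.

The stratified and pooled comparisons disagree (Drug K wins within each blood pressure; Drug E wins overall), so the answer turns on the causal role of blood pressure.
Stratifying would compare drugs among patients the drugs themselves sorted into blood pressure groups — a form of selection on an intermediate. The unconditioned pooled rates give the total causal effect.
The causal difference is the pooled difference: 0.463 − 0.733 = -0.270.

-0.27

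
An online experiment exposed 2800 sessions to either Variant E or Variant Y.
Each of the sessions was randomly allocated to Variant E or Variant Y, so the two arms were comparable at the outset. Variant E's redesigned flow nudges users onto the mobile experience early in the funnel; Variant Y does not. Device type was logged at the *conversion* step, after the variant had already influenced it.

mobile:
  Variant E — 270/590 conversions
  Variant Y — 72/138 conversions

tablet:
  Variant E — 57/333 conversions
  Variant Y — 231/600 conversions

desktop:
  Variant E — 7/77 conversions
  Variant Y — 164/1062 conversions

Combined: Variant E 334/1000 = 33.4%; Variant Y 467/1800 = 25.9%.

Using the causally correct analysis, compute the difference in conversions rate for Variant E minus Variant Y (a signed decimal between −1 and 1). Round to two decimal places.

Device type is recorded after the variant and is itself shifted by it — it sits on the causal path from variant to outcome. Conditioning on a mediator would strip out part of the effect we want; the pooled comparison gives the total causal effect.
The causal difference is the pooled difference: 0.334 − 0.259 = +0.075.

+0.07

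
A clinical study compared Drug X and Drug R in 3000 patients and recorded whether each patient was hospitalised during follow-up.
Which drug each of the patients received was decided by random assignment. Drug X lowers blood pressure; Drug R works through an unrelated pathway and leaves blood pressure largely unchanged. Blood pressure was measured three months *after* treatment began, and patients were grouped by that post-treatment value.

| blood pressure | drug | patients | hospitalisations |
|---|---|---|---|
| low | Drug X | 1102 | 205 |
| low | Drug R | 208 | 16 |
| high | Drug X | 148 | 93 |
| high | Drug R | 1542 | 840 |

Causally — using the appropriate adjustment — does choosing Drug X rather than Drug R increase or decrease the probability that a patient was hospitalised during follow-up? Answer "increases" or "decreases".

decreases

Within every blood pressure level Drug R has the lower rate, yet pooled Drug X does — Simpson's reversal.
Blood pressure lies on the pathway drug → blood pressure → outcome, so adjusting for it blocks the indirect effect. For the total causal effect of drug, use the unadjusted pooled rates.
Pooled: Drug X 23.8% vs Drug R 48.9%; Drug X is lower overall.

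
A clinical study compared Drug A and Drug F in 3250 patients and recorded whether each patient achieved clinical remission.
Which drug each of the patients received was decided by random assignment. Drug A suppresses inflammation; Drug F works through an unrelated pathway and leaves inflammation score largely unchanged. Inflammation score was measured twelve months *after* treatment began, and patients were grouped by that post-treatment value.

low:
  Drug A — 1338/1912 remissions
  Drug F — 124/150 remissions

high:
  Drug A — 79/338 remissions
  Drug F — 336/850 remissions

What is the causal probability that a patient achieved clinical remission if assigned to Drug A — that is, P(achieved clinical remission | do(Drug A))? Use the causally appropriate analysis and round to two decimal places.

0.63

Inflammation score is downstream of the drug. One should not condition on a consequence of treatment, so the overall rates are the right comparison.
So P(outcome | do(Drug A)) is just the pooled rate for Drug A: 1417/2250 = 0.630.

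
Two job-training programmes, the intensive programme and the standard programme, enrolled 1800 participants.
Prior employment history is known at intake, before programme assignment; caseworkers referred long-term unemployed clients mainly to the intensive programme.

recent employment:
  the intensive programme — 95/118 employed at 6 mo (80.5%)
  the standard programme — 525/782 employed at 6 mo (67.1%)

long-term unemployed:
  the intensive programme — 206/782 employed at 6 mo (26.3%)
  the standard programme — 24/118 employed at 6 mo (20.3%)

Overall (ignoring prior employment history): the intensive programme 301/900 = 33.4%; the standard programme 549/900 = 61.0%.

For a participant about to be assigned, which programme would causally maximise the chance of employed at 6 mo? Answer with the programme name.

the intensive programme

Prior employment history is set before the programme has any effect — it is not caused by the programme — and it independently drives the outcome. That makes it a confounder, so the causal comparison is within prior employment history levels.
Within each level — recent employment: 80.5% vs 67.1%; long-term unemployed: 26.3% vs 20.3% — the intensive programme is higher every time.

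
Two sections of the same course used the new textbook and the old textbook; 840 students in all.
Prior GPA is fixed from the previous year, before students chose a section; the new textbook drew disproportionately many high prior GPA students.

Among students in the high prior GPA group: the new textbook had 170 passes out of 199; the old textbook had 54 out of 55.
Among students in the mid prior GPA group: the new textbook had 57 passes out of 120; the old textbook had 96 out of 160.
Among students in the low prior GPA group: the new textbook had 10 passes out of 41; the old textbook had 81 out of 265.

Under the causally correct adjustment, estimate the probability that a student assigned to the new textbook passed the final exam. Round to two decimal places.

Within every prior GPA band level the old textbook has the higher rate, yet pooled the new textbook does — Simpson's reversal.
Prior GPA band differs across teaching methods for reasons unrelated to any effect of the teaching method itself, and it separately predicts the outcome — a classic confounder. We must compare within prior GPA band levels.
Standardising the new textbook to the population prior GPA band mix: 0.302·170/199 + 0.333·57/120 + 0.364·10/41 = 0.505.

0.51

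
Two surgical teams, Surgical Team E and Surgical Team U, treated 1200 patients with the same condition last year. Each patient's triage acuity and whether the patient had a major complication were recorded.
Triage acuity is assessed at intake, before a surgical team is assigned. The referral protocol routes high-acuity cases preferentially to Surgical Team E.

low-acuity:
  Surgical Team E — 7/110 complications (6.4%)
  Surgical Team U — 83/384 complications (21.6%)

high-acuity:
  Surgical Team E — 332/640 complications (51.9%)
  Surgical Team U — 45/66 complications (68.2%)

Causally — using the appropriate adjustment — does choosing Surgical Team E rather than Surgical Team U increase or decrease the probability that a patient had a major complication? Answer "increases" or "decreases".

decreases

The triage acuity-specific comparison favours Surgical Team E throughout, but the pooled figures favour Surgical Team U. The question is whether to condition on triage acuity.
Triage acuity is set before the surgical team has any effect — it is not caused by the surgical team — and it independently drives the outcome. That makes it a confounder, so the causal comparison is within triage acuity levels.
Within each level — low-acuity: 6.4% vs 21.6%; high-acuity: 51.9% vs 68.2% — Surgical Team E is lower every time.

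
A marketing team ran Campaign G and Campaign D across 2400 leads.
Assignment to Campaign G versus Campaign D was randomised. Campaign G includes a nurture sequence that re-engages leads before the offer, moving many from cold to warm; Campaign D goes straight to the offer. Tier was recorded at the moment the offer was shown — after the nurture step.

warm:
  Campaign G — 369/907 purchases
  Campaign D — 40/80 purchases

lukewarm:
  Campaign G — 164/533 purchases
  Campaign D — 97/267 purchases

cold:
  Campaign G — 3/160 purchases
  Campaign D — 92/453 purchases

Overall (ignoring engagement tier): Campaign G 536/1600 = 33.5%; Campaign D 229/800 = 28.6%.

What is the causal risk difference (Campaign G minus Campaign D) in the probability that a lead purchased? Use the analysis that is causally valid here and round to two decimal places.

The stratified and pooled comparisons disagree (Campaign D wins within each engagement tier; Campaign G wins overall), so the answer turns on the causal role of engagement tier.
Stratifying would compare campaigns among leads the campaigns themselves sorted into engagement tier groups — a form of selection on an intermediate. The unconditioned pooled rates give the total causal effect.
The causal difference is the pooled difference: 0.335 − 0.286 = +0.049.

+0.05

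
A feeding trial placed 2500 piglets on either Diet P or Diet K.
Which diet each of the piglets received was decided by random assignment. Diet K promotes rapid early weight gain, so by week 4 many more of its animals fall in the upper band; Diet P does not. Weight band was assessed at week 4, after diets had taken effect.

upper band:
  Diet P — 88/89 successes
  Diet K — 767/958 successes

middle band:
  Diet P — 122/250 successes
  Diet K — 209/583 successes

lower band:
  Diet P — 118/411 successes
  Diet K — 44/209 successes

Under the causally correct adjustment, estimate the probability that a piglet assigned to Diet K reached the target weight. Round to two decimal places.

0.58

Within every week-4 weight band level Diet P has the higher rate, yet pooled Diet K does — Simpson's reversal.
Week-4 weight band is recorded after the diet and is itself shifted by it — it sits on the causal path from diet to outcome. Conditioning on a mediator would strip out part of the effect we want; the pooled comparison gives the total causal effect.
So P(outcome | do(Diet K)) is just the pooled rate for Diet K: 1020/1750 = 0.583.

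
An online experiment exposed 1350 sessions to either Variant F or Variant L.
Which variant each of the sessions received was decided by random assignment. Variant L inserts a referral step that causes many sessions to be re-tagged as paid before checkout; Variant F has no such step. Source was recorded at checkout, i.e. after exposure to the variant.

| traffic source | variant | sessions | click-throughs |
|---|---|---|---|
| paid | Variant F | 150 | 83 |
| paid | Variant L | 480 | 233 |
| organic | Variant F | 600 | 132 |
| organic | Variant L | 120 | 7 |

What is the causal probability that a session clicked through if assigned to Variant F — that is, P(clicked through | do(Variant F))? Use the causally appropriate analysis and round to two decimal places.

0.29

Variant F is higher inside every traffic source stratum but Variant L is higher in aggregate. Whether to stratify depends on how traffic source relates to the variant.
Traffic source is recorded after the variant and is itself shifted by it — it sits on the causal path from variant to outcome. Conditioning on a mediator would strip out part of the effect we want; the pooled comparison gives the total causal effect.
So P(outcome | do(Variant F)) is just the pooled rate for Variant F: 215/750 = 0.287.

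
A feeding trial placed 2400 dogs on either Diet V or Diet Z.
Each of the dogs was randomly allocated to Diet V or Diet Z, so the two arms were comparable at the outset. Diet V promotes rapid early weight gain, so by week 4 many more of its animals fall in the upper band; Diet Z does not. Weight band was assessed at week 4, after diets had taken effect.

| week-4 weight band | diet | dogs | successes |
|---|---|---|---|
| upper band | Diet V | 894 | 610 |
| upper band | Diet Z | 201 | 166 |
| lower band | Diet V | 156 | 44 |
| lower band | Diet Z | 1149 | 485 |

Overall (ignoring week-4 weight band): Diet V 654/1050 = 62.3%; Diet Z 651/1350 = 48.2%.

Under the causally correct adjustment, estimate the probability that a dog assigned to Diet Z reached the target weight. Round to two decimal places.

Week-4 weight band here is a post-treatment variable shaped by the diet; conditioning on it would introduce bias rather than remove it. The overall comparison is the causal one.
So P(outcome | do(Diet Z)) is just the pooled rate for Diet Z: 651/1350 = 0.482.

0.48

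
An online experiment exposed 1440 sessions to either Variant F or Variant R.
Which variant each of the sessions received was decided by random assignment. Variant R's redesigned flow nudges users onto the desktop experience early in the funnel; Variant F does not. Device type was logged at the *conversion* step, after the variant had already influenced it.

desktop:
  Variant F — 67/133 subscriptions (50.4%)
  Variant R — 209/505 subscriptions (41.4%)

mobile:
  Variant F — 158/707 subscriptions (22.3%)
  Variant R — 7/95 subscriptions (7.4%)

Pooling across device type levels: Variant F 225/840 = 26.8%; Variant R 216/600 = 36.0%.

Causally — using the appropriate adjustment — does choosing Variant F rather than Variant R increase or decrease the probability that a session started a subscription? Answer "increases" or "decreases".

decreases

The distribution of device type is itself part of what the variant does — it is an intermediate outcome. Holding it fixed would remove that part of the effect; the total effect is the pooled difference.
Pooled: Variant F 26.8% vs Variant R 36.0%; Variant R is higher overall.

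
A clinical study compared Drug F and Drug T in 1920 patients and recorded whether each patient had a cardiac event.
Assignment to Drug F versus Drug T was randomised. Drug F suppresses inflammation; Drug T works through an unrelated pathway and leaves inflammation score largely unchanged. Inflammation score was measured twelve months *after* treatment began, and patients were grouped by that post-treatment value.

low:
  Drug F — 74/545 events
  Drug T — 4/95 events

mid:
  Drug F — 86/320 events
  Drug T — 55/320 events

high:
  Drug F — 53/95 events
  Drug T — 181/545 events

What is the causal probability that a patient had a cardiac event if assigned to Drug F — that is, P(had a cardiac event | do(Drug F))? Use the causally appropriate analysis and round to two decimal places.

Drug T is lower inside every inflammation score stratum but Drug F is lower in aggregate. Whether to stratify depends on how inflammation score relates to the drug.
Inflammation score is downstream of the drug. One should not condition on a consequence of treatment, so the overall rates are the right comparison.
So P(outcome | do(Drug F)) is just the pooled rate for Drug F: 213/960 = 0.222.

0.22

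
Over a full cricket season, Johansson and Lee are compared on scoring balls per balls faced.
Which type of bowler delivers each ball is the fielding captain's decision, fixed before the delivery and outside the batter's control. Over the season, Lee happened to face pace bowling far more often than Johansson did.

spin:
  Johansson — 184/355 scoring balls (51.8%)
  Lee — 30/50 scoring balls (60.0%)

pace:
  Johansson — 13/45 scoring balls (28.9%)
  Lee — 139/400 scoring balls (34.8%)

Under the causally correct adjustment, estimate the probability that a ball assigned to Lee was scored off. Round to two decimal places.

0.47

Lee is higher inside every bowling type stratum but Johansson is higher in aggregate. Whether to stratify depends on how bowling type relates to the player.
Here bowling type is a common cause — it drives both which player a case falls under and the outcome. The crude comparison mixes populations; the stratum-specific rates are the causally relevant ones.
Standardising Lee to the population bowling type mix: 0.476·30/50 + 0.524·139/400 = 0.468.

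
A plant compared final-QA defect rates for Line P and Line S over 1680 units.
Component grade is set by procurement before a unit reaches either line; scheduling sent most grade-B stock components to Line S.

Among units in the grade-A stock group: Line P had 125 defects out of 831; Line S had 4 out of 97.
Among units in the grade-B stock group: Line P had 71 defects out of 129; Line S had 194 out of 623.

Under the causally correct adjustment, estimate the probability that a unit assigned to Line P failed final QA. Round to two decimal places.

Line S is lower inside every component grade stratum but Line P is lower in aggregate. Whether to stratify depends on how component grade relates to the line.
The imbalance in component grade arose from how units were allocated, not from anything the line did; and component grade independently affects the outcome. The pooled gap is confounded — condition on component grade.
Standardising Line P to the population component grade mix: 0.552·125/831 + 0.448·71/129 = 0.329.

0.33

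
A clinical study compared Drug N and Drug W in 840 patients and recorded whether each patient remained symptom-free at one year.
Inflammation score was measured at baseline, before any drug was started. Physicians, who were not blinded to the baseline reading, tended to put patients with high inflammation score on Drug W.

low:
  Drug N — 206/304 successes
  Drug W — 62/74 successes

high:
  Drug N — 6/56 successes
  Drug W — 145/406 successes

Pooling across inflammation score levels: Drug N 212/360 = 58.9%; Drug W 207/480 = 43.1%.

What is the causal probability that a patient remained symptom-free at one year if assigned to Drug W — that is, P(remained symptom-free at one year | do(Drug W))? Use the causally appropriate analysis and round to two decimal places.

Inflammation score differs across drugs for reasons unrelated to any effect of the drug itself, and it separately predicts the outcome — a classic confounder. We must compare within inflammation score levels.
Standardising Drug W to the population inflammation score mix: 0.450·62/74 + 0.550·145/406 = 0.573.

0.57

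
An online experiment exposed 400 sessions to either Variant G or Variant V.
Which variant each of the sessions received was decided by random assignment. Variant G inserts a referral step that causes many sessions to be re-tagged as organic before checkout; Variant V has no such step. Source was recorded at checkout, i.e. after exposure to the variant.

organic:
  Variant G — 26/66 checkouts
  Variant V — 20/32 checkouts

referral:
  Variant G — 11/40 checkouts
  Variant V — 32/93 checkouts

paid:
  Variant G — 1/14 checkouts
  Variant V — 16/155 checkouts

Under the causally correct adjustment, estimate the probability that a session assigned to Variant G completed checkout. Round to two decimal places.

The distribution of traffic source is itself part of what the variant does — it is an intermediate outcome. Holding it fixed would remove that part of the effect; the total effect is the pooled difference.
So P(outcome | do(Variant G)) is just the pooled rate for Variant G: 38/120 = 0.317.

0.32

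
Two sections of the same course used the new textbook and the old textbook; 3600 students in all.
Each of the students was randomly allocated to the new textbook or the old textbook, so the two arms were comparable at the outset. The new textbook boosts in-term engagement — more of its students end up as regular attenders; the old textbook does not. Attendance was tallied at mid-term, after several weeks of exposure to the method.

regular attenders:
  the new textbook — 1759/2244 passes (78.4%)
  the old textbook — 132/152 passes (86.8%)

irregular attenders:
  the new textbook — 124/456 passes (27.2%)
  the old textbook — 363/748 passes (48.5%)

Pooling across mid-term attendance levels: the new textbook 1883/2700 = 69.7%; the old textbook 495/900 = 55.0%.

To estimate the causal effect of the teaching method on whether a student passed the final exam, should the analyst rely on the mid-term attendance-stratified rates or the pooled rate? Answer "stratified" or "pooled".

Within every mid-term attendance level the old textbook has the higher rate, yet pooled the new textbook does — Simpson's reversal.
Stratifying would compare teaching methods among students the teaching methods themselves sorted into mid-term attendance groups — a form of selection on an intermediate. The unconditioned pooled rates give the total causal effect.
Pooled: the new textbook 69.7% vs the old textbook 55.0%; the new textbook is higher overall.

pooled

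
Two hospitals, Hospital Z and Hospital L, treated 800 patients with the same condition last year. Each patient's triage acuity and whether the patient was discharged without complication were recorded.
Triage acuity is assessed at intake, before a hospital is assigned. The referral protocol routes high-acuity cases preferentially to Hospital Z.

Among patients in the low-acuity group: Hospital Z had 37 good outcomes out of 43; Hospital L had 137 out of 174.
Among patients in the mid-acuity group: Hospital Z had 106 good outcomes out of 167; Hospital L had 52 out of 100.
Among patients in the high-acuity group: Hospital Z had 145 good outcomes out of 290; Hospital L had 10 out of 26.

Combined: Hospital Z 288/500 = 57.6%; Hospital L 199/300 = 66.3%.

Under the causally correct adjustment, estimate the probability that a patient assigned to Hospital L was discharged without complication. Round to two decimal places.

The stratified and pooled comparisons disagree (Hospital Z wins within each triage acuity; Hospital L wins overall), so the answer turns on the causal role of triage acuity.
Here triage acuity is a common cause — it drives both which hospital a case falls under and the outcome. The crude comparison mixes populations; the stratum-specific rates are the causally relevant ones.
Standardising Hospital L to the population triage acuity mix: 0.271·137/174 + 0.334·52/100 + 0.395·10/26 = 0.539.

0.54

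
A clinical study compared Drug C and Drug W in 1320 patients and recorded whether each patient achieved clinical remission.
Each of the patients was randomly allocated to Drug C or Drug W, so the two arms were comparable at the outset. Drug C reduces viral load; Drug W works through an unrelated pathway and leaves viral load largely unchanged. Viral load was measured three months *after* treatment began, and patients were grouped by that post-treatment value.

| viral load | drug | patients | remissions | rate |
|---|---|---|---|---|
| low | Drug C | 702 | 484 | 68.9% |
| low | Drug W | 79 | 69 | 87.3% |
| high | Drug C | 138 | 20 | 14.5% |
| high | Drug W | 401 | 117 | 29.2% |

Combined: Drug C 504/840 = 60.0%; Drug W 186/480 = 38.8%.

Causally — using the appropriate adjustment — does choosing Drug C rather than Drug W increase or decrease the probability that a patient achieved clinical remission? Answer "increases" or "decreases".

Viral load is recorded after the drug and is itself shifted by it — it sits on the causal path from drug to outcome. Conditioning on a mediator would strip out part of the effect we want; the pooled comparison gives the total causal effect.
Pooled: Drug C 60.0% vs Drug W 38.8%; Drug C is higher overall.

increases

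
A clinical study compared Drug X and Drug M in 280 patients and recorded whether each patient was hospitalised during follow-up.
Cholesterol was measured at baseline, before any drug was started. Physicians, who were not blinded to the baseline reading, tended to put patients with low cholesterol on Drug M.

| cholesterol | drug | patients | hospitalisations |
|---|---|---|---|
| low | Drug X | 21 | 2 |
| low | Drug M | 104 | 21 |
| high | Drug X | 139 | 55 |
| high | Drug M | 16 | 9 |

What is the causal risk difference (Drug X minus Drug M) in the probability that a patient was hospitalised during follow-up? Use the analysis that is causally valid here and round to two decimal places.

Cholesterol is set before the drug has any effect — it is not caused by the drug — and it independently drives the outcome. That makes it a confounder, so the causal comparison is within cholesterol levels.
Adjusting over the population distribution of cholesterol: 0.446·(0.095−0.202) + 0.554·(0.396−0.562) = -0.140.

-0.14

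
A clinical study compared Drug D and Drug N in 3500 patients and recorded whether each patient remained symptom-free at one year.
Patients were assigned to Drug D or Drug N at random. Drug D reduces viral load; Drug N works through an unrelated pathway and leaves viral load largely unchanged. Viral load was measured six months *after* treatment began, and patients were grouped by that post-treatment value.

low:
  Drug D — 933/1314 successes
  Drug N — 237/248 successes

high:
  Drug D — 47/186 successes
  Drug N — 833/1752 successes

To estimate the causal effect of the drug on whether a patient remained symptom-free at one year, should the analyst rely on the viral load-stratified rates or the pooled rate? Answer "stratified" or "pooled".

pooled

The viral load-specific comparison favours Drug N throughout, but the pooled figures favour Drug D. The question is whether to condition on viral load.
Viral load here is a post-treatment variable shaped by the drug; conditioning on it would introduce bias rather than remove it. The overall comparison is the causal one.
Pooled: Drug D 65.3% vs Drug N 53.5%; Drug D is higher overall.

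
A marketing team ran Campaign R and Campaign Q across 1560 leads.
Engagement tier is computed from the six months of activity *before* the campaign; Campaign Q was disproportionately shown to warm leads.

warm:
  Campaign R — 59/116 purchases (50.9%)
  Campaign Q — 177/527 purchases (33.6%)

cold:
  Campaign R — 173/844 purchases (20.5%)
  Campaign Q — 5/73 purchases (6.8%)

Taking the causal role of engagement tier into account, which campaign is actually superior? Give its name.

The imbalance in engagement tier arose from how leads were allocated, not from anything the campaign did; and engagement tier independently affects the outcome. The pooled gap is confounded — condition on engagement tier.
Within each level — warm: 50.9% vs 33.6%; cold: 20.5% vs 6.8% — Campaign R is higher every time.

Campaign R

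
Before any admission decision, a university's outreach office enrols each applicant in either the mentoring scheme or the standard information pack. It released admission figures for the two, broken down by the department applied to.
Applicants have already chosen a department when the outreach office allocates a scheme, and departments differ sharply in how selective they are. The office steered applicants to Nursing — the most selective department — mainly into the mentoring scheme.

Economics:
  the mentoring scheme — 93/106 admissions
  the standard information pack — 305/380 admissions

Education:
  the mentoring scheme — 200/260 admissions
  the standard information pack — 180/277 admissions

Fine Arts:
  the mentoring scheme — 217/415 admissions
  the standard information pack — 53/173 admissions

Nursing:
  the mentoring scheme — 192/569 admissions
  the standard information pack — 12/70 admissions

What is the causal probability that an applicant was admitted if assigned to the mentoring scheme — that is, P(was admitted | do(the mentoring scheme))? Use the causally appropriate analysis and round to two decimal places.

The stratified and pooled comparisons disagree (the mentoring scheme wins within each department; the standard information pack wins overall), so the answer turns on the causal role of department.
Department satisfies the back-door criterion: it is not a descendant of the outreach scheme, and it blocks the spurious path from outreach scheme to outcome. Adjusting for it (i.e., using the within-department rates) gives the causal effect.
Standardising the mentoring scheme to the population department mix: 0.216·93/106 + 0.239·200/260 + 0.261·217/415 + 0.284·192/569 = 0.606.

0.61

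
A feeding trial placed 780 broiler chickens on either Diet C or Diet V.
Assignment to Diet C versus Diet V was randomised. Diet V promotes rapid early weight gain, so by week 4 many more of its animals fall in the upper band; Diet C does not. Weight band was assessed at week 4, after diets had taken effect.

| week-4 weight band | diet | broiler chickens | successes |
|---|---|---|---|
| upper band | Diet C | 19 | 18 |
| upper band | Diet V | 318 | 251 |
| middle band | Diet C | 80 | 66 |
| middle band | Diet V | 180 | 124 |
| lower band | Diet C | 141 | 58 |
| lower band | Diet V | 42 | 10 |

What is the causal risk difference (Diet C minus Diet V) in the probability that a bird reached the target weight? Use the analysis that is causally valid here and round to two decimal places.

-0.12

The stratified and pooled comparisons disagree (Diet C wins within each week-4 weight band; Diet V wins overall), so the answer turns on the causal role of week-4 weight band.
Week-4 weight band lies on the pathway diet → week-4 weight band → outcome, so adjusting for it blocks the indirect effect. For the total causal effect of diet, use the unadjusted pooled rates.
The causal difference is the pooled difference: 0.592 − 0.713 = -0.121.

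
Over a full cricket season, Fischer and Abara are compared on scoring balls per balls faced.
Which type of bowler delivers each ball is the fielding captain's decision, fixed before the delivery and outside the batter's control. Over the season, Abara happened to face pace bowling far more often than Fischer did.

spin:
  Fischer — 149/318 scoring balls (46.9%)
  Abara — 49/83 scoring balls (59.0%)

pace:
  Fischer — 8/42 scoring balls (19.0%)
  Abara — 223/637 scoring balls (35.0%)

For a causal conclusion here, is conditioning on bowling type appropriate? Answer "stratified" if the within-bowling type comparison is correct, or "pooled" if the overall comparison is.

Abara is higher inside every bowling type stratum but Fischer is higher in aggregate. Whether to stratify depends on how bowling type relates to the player.
Since bowling type is a pre-existing factor (not a product of the player) and it affects the outcome on its own, it is a confounder. The stratified rates, not the pooled rate, identify the causal effect.
Within each level — spin: 46.9% vs 59.0%; pace: 19.0% vs 35.0% — Abara is higher every time.

stratified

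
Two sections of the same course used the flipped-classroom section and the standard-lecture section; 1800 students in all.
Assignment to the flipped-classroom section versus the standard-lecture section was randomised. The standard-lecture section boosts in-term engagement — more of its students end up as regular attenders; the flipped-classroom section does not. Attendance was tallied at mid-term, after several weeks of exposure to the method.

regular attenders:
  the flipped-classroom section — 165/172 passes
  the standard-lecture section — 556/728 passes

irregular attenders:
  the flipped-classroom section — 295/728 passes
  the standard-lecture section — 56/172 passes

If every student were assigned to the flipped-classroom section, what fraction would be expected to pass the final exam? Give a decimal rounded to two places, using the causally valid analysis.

the flipped-classroom section is higher inside every mid-term attendance stratum but the standard-lecture section is higher in aggregate. Whether to stratify depends on how mid-term attendance relates to the teaching method.
Stratifying would compare teaching methods among students the teaching methods themselves sorted into mid-term attendance groups — a form of selection on an intermediate. The unconditioned pooled rates give the total causal effect.
So P(outcome | do(the flipped-classroom section)) is just the pooled rate for the flipped-classroom section: 460/900 = 0.511.

0.51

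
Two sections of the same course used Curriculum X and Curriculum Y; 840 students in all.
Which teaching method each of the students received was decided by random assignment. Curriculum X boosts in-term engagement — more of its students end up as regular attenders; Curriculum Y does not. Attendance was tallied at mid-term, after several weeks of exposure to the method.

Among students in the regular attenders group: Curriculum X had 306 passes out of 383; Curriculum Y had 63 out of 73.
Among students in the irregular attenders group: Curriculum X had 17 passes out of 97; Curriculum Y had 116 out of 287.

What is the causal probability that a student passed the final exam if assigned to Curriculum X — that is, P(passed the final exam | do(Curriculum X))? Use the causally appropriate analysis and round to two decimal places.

Mid-term attendance here is a post-treatment variable shaped by the teaching method; conditioning on it would introduce bias rather than remove it. The overall comparison is the causal one.
So P(outcome | do(Curriculum X)) is just the pooled rate for Curriculum X: 323/480 = 0.673.

0.67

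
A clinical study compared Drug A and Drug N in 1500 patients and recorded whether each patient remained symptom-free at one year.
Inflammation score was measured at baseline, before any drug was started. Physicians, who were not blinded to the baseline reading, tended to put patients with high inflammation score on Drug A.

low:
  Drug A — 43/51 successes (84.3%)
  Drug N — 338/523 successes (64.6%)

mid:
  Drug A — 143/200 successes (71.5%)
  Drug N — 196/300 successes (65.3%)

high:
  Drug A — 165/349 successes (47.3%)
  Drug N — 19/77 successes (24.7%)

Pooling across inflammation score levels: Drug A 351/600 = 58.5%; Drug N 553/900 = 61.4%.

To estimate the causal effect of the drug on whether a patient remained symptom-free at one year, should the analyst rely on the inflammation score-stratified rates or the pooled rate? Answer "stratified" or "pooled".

The imbalance in inflammation score arose from how patients were allocated, not from anything the drug did; and inflammation score independently affects the outcome. The pooled gap is confounded — condition on inflammation score.
Within each level — low: 84.3% vs 64.6%; mid: 71.5% vs 65.3%; high: 47.3% vs 24.7% — Drug A is higher every time.

stratified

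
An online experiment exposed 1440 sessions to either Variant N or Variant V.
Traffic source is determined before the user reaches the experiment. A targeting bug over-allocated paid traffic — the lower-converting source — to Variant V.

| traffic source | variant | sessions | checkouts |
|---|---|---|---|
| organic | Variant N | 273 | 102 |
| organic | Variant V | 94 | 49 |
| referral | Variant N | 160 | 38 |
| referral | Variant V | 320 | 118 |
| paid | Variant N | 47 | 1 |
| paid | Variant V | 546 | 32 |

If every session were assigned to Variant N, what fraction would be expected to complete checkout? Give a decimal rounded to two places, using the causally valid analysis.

0.18

The traffic source-specific comparison favours Variant V throughout, but the pooled figures favour Variant N. The question is whether to condition on traffic source.
Traffic source satisfies the back-door criterion: it is not a descendant of the variant, and it blocks the spurious path from variant to outcome. Adjusting for it (i.e., using the within-traffic source rates) gives the causal effect.
Standardising Variant N to the population traffic source mix: 0.255·102/273 + 0.333·38/160 + 0.412·1/47 = 0.183.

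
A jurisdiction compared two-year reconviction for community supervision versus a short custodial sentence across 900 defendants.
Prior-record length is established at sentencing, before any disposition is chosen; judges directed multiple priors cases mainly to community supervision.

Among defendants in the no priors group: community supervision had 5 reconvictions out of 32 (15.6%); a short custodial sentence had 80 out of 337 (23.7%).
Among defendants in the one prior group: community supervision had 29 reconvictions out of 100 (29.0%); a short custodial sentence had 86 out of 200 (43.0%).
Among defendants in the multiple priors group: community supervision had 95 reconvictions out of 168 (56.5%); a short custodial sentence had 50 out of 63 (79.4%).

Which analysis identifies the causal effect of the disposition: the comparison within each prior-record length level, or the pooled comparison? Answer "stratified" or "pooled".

stratified

The prior-record length-specific comparison favours community supervision throughout, but the pooled figures favour a short custodial sentence. The question is whether to condition on prior-record length.
The imbalance in prior-record length arose from how defendants were allocated, not from anything the disposition did; and prior-record length independently affects the outcome. The pooled gap is confounded — condition on prior-record length.
Within each level — no priors: 15.6% vs 23.7%; one prior: 29.0% vs 43.0%; multiple priors: 56.5% vs 79.4% — community supervision is lower every time.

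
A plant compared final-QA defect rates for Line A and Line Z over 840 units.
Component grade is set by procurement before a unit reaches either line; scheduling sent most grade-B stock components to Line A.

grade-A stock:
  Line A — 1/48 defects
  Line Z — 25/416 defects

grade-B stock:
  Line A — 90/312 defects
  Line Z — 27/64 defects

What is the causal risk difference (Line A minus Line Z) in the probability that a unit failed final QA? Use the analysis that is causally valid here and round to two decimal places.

-0.08

Nothing the line does changes component grade; the imbalance is an allocation artefact. With component grade also predicting the outcome, the pooled figure is confounded, and the within-stratum comparison is the causal one.
Adjusting over the population distribution of component grade: 0.552·(0.021−0.060) + 0.448·(0.288−0.422) = -0.081.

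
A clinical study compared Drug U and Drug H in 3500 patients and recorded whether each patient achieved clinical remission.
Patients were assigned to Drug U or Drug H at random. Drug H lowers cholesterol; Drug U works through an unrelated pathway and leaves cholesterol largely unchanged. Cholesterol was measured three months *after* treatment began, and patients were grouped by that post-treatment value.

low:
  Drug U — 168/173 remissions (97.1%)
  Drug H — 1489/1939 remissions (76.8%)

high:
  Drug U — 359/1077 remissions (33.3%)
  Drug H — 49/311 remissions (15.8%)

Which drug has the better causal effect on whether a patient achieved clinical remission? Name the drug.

Cholesterol here is a post-treatment variable shaped by the drug; conditioning on it would introduce bias rather than remove it. The overall comparison is the causal one.
Pooled: Drug U 42.2% vs Drug H 68.4%; Drug H is higher overall.

Drug H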